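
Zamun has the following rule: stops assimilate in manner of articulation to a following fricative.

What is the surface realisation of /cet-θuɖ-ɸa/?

The rule targets /t/ (voiceless alveolar stop), which sits before the trigger /θ/ (fricative).
A voiceless alveolar fricative is [s], so the surface segment is [s].
At the second juncture, /ɖ/ likewise becomes [ʐ] adjacent to /ɸ/.

[cesθuʐɸa]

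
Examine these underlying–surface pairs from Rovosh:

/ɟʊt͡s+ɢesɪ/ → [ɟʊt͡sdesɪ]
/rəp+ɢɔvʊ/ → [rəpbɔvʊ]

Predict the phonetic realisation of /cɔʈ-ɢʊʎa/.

The data show progressive place assimilation: /ɢ/ → [d] after /t͡s/; /ɢ/ → [b] after /p/. In each pair only place changes, matching the preceding consonant, while manner and voice stay constant.
/ɢ/ is a voiced uvular stop. The preceding trigger /ʈ/ is retroflex, so /ɢ/ must become retroflex as well.
A voiced retroflex stop is [ɖ], so the surface segment is [ɖ].

[cɔʈɖʊʎa]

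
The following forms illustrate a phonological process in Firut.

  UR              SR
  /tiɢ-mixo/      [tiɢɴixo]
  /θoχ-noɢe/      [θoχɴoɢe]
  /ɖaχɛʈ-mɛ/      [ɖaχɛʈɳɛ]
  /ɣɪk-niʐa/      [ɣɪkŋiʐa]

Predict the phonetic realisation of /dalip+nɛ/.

[dalipmɛ]

The data show progressive place assimilation: /m/ → [ɴ] after /ɢ/; /n/ → [ɴ] after /χ/; /m/ → [ɳ] after /ʈ/; /n/ → [ŋ] after /k/. In each pair only place changes, matching the preceding consonant, while manner and voice stay constant.
The rule targets /n/ (voiced alveolar nasal), which sits after the trigger /p/ (bilabial).
The voiced bilabial nasal is [m], so /n/ → [m].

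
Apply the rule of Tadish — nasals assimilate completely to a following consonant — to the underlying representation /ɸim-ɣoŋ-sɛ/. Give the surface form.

[ɸiɣɣossɛ]

/m/ is the segment targeted by the rule; it sits immediately before /ɣ/, so it assimilates completely and surfaces as [ɣ].
At the second juncture, /ŋ/ likewise becomes [s] adjacent to /s/.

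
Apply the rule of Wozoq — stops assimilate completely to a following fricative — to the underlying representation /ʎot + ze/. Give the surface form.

/t/ is the segment targeted by the rule; it sits immediately before /z/, so it assimilates completely and surfaces as [z].

[ʎozze]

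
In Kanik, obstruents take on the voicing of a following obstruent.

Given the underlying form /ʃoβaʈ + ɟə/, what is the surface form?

[ʃoβaɖɟə]

The rule targets /ʈ/ (voiceless retroflex stop), which sits before the trigger /ɟ/ (voiced).
Changing only its voicing to voiced gives [ɖ] — the voiced retroflex stop.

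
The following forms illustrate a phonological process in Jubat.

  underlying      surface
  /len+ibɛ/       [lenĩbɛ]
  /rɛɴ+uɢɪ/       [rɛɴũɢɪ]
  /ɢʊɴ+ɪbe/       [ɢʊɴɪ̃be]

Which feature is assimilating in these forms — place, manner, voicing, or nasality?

The vowel /i/ surfaces as nasalised [ĩ] next to the preceding nasal /n/ — it has acquired the [+nasal] feature of its neighbour.
Likewise in the remaining data: /u/ → [ũ] after /ɴ/; /ɪ/ → [ɪ̃] after /ɴ/ — each time a vowel is nasalised next to a preceding nasal.

nasality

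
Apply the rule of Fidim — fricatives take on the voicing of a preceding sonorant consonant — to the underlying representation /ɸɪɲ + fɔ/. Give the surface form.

[ɸɪɲvɔ]

The rule targets /f/ (voiceless labiodental fricative), which sits after the trigger /ɲ/ (voiced).
The voiced labiodental fricative is [v], so /f/ → [v].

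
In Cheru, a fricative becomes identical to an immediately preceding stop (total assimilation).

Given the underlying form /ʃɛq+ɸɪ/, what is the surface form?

[ʃɛqqɪ]

/ɸ/ is the segment targeted by the rule; it sits immediately after /q/, so it assimilates completely and surfaces as [q].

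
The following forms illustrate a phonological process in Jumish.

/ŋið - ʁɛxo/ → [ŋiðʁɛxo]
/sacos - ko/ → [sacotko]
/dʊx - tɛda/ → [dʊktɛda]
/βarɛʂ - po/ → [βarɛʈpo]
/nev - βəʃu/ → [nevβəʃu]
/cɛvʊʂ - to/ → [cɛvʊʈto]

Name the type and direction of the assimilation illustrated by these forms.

The segment that alternates is /s/, which surfaces as [t] when adjacent to /k/.
/s/ is a fricative while /k/ is a stop; the output [t] is a stop, matching the trigger — so the feature that spreads is manner.
Place and voice are unchanged, so the assimilation is partial, not total.
Checking the remaining alternations: /x/ → [k] before /t/ (fricative → stop, matching a stop); /ʂ/ → [ʈ] before /p/ (fricative → stop, matching a stop); /ʂ/ → [ʈ] before /t/ (fricative → stop, matching a stop) — only manner changes, and always toward the following segment.
Nothing changes in [ŋiðʁɛxo], [nevβəʃu]: there the adjacent consonants already agree in manner (/ð/ and /ʁ/ are both fricatives; /v/ and /β/ are both fricatives), so these forms are consistent with the same rule.
Since the segment that changes precedes the conditioning segment, the assimilation is regressive.

regressive manner assimilation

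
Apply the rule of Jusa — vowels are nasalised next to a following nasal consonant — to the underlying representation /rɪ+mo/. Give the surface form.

[rɪ̃mo]

The vowel /ɪ/ is adjacent to the following nasal /m/, so it acquires [+nasal] and surfaces as [ɪ̃].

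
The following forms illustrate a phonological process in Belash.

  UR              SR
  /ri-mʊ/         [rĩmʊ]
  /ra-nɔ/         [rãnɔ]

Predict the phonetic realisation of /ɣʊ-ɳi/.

[ɣʊ̃ɳi]

The data show regressive nasality assimilation (vowel nasalisation): /i/ → [ĩ] before /m/; /a/ → [ã] before /n/ — a vowel is nasalised by an immediately following nasal consonant.
The vowel /ʊ/ is adjacent to the following nasal /ɳ/, so it acquires [+nasal] and surfaces as [ʊ̃].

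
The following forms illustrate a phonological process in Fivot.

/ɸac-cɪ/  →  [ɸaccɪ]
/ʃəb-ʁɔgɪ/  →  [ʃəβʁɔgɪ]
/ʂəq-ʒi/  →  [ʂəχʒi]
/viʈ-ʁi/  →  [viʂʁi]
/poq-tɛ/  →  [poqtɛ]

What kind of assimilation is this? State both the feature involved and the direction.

regressive manner assimilation

Underlying /b/ is realised as [β] next to /ʁ/; /ʁ/ itself does not change.
The change stop → fricative matches the manner of the following /ʁ/, identifying this as manner assimilation.
Place and voice are unchanged, so the assimilation is partial, not total.
The other alternating forms pattern the same way: /q/ → [χ] before /ʒ/ (stop → fricative, matching a fricative); /ʈ/ → [ʂ] before /ʁ/ (stop → fricative, matching a fricative) — only manner changes, and always toward the following segment.
No alternation appears in [ɸaccɪ], [poqtɛ]: there the adjacent consonants already agree in manner (/c/ and /c/ are both stops; /q/ and /t/ are both stops), so these forms are consistent with the same rule.
Since the segment that changes precedes the conditioning segment, the assimilation is regressive.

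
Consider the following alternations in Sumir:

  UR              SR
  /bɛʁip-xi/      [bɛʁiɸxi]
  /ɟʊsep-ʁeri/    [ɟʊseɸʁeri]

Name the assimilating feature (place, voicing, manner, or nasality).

Underlying /p/ is realised as [ɸ] next to /x/; /x/ itself does not change.
The change stop → fricative matches the manner of the following /x/, identifying this as manner assimilation.
The other alternating form patterns the same way: /p/ → [ɸ] before /ʁ/ (stop → fricative, matching a fricative) — only manner changes, and always toward the following segment.

manner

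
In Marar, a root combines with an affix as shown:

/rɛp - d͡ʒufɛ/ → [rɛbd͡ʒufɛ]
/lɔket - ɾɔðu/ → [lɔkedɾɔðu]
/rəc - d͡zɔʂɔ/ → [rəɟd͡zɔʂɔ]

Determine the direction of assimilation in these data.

regressive

Underlying /p/ is realised as [b] next to /d͡ʒ/; /d͡ʒ/ itself does not change.
/p/ is voiceless while /d͡ʒ/ is voiced; the output [b] is voiced, matching the trigger — so the feature that spreads is voicing.
The same holds elsewhere in the data: /t/ → [d] before /ɾ/ (voiceless → voiced, matching voiced); /c/ → [ɟ] before /d͡z/ (voiceless → voiced, matching voiced) — only voicing changes, and always toward the following segment.
Since the segment that changes precedes the conditioning segment, the assimilation is regressive.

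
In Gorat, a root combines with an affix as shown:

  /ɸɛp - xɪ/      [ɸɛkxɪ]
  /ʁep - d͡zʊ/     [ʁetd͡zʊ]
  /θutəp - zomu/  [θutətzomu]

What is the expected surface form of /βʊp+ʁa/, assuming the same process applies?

[βʊqʁa]

The data show regressive place assimilation: /p/ → [k] before /x/; /p/ → [t] before /d͡z/; /p/ → [t] before /z/. In each pair only place changes, matching the following consonant, while manner and voice stay constant.
/p/ is a voiceless bilabial stop. The following trigger /ʁ/ is uvular, so /p/ must become uvular as well.
A voiceless uvular stop is [q], so the surface segment is [q].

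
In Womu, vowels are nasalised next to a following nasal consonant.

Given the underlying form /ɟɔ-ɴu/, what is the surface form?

The vowel /ɔ/ is adjacent to the following nasal /ɴ/, so it acquires [+nasal] and surfaces as [ɔ̃].

[ɟɔ̃ɴu]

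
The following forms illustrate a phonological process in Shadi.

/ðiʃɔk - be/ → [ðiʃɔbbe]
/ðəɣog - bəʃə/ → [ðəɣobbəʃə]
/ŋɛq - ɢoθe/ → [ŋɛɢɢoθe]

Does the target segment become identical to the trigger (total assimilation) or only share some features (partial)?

Underlying /k/ is realised as [b] next to /b/; /b/ itself does not change.
The output [b] is identical to the trigger /b/ — every feature (place, manner, voicing) has been copied — so this is total assimilation.
The remaining alternations confirm this: /g/ → [b] before /b/; /q/ → [ɢ] before /ɢ/ — in each case the output is a copy of the following consonant.

total assimilation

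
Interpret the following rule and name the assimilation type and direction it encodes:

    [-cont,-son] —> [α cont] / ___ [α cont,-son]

regressive manner assimilation

The rule copies [cont] (continuancy) from the environment onto the target stops; since [±cont] encodes the stop/fricative manner contrast, the assimilating dimension is manner.
The conditioning segment sits to the right of the focus bar, meaning the trigger follows the segment that changes — regressive assimilation.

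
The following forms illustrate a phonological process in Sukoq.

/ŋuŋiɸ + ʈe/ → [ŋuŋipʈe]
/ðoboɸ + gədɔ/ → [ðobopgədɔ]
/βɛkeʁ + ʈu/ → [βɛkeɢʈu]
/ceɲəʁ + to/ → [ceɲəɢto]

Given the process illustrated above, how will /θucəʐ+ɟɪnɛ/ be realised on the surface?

The data show regressive manner assimilation: /ɸ/ → [p] before /ʈ/; /ɸ/ → [p] before /g/; /ʁ/ → [ɢ] before /ʈ/; /ʁ/ → [ɢ] before /t/. In each pair only manner changes, matching the following consonant, while place and voice stay constant.
/ʐ/ is a voiced retroflex fricative. The following trigger /ɟ/ is a stop, so /ʐ/ must become a stop as well.
The voiced retroflex stop is [ɖ], so /ʐ/ → [ɖ].

[θucəɖɟɪnɛ]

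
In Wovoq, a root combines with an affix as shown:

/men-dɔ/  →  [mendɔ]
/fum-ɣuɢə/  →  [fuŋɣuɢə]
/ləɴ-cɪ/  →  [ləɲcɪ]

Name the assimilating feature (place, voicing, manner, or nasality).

Comparing underlying and surface forms, /m/ → [ŋ] is the alternation; the neighbouring /ɣ/ is constant.
The change bilabial → velar matches the place of the following /ɣ/, identifying this as place assimilation.
The other alternating form patterns the same way: /ɴ/ → [ɲ] before /c/ (uvular → palatal, matching palatal) — only place changes, and always toward the following segment.
Nothing changes in [mendɔ]: there the adjacent consonants already agree in place (/n/ and /d/ are both alveolar), so this form is consistent with the same rule.

place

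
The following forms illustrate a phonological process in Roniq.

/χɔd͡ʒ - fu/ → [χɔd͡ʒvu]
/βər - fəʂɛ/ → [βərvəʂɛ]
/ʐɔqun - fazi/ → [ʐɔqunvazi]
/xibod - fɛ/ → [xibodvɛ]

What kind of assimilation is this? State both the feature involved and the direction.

progressive voicing assimilation

Underlying /f/ is realised as [v] next to /d͡ʒ/; /d͡ʒ/ itself does not change.
/f/ is voiceless while /d͡ʒ/ is voiced; the output [v] is voiced, matching the trigger — so the feature that spreads is voicing.
Place and manner are unchanged, so the assimilation is partial, not total.
The other alternating forms pattern the same way: /f/ → [v] after /r/ (voiceless → voiced, matching voiced); /f/ → [v] after /n/ (voiceless → voiced, matching voiced); /f/ → [v] after /d/ (voiceless → voiced, matching voiced) — only voicing changes, and always toward the preceding segment.
The trigger is the preceding segment, so the direction is progressive (perseverative).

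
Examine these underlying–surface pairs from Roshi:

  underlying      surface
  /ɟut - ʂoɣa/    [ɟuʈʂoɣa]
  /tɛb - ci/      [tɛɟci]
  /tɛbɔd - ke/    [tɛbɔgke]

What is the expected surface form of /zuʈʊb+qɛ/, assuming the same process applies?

The data show regressive place assimilation: /t/ → [ʈ] before /ʂ/; /b/ → [ɟ] before /c/; /d/ → [g] before /k/. In each pair only place changes, matching the following consonant, while manner and voice stay constant.
/b/ is a voiced bilabial stop. The following trigger /q/ is uvular, so /b/ must become uvular as well.
Changing only its place to uvular gives [ɢ] — the voiced uvular stop.

[zuʈʊɢqɛ]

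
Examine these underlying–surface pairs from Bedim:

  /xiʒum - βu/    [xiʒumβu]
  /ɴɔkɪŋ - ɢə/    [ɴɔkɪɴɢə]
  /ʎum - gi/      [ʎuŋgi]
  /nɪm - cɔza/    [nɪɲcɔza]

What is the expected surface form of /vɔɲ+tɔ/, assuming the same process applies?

The data show regressive place assimilation: /ŋ/ → [ɴ] before /ɢ/; /m/ → [ŋ] before /g/; /m/ → [ɲ] before /c/. In each pair only place changes, matching the following consonant, while manner and voice stay constant.
Nothing changes in [xiʒumβu]: there the adjacent consonants already agree in place (/m/ and /β/ are both bilabial), so this form is consistent with the same rule.
/ɲ/ is a voiced palatal nasal. The following trigger /t/ is alveolar, so /ɲ/ must become alveolar as well.
The voiced alveolar nasal is [n], so /ɲ/ → [n].

[vɔntɔ]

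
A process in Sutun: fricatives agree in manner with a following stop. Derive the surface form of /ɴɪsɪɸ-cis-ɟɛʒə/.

[ɴɪsɪpcitɟɛʒə]

The rule targets /ɸ/ (voiceless bilabial fricative), which sits before the trigger /c/ (stop).
A voiceless bilabial stop is [p], so the surface segment is [p].
At the second juncture, /s/ likewise becomes [t] adjacent to /ɟ/.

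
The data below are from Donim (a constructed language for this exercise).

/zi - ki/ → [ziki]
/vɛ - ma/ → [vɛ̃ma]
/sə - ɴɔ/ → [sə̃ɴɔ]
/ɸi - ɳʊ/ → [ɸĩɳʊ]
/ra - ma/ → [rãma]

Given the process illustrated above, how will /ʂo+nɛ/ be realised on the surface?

[ʂõnɛ]

The data show regressive nasality assimilation (vowel nasalisation): /ɛ/ → [ɛ̃] before /m/; /ə/ → [ə̃] before /ɴ/; /i/ → [ĩ] before /ɳ/; /a/ → [ã] before /m/ — a vowel is nasalised by an immediately following nasal consonant.
No change occurs in [ziki] because the vowel at the boundary is adjacent to an oral consonant, not a nasal (/i/ next to /k/).
The vowel /o/ is adjacent to the following nasal /n/, so it acquires [+nasal] and surfaces as [õ].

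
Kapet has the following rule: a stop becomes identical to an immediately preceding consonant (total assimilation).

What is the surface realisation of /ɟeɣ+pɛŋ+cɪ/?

/p/ is the segment targeted by the rule; it sits immediately after /ɣ/, so it assimilates completely and surfaces as [ɣ].
The same rule applies at the second boundary: /c/ → [ŋ] next to /ŋ/.

[ɟeɣɣɛŋŋɪ]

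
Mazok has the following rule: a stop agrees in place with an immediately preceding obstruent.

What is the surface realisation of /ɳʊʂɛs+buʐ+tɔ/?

The rule targets /b/ (voiced bilabial stop), which sits after the trigger /s/ (alveolar).
A voiced alveolar stop is [d], so the surface segment is [d].
At the second juncture, /t/ likewise becomes [ʈ] adjacent to /ʐ/.

[ɳʊʂɛsduʐʈɔ]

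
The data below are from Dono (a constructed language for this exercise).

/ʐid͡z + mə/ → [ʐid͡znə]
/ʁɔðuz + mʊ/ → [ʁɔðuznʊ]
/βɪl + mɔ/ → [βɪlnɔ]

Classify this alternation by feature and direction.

Underlying /m/ is realised as [n] next to /d͡z/; /d͡z/ itself does not change.
/m/ is bilabial while /d͡z/ is alveolar; the output [n] is alveolar, matching the trigger — so the feature that spreads is place.
Manner and voice are unchanged, so the assimilation is partial, not total.
Checking the remaining alternations: /m/ → [n] after /z/ (bilabial → alveolar, matching alveolar); /m/ → [n] after /l/ (bilabial → alveolar, matching alveolar) — only place changes, and always toward the preceding segment.
Since the segment that changes follows the conditioning segment, the assimilation is progressive.

progressive place assimilation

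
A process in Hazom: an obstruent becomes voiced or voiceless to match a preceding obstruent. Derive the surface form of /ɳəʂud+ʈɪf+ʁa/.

/ʈ/ is a voiceless retroflex stop. The preceding trigger /d/ is voiced, so /ʈ/ must become voiced as well.
Changing only its voicing to voiced gives [ɖ] — the voiced retroflex stop.
The same rule applies at the second boundary: /ʁ/ → [χ] next to /f/.

[ɳəʂudɖɪfχa]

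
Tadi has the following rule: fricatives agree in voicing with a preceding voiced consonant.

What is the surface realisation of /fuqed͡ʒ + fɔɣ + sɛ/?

[fuqed͡ʒvɔɣzɛ]

/f/ is a voiceless labiodental fricative. The preceding trigger /d͡ʒ/ is voiced, so /f/ must become voiced as well.
A voiced labiodental fricative is [v], so the surface segment is [v].
At the second juncture, /s/ likewise becomes [z] adjacent to /ɣ/.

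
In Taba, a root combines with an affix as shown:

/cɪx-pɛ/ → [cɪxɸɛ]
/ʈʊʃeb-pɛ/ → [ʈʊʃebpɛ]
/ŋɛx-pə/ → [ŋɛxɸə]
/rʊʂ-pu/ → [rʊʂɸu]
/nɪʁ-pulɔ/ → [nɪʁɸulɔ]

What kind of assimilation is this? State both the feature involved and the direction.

progressive manner assimilation

Comparing underlying and surface forms, /p/ → [ɸ] is the alternation; the neighbouring /x/ is constant.
The change stop → fricative matches the manner of the preceding /x/, identifying this as manner assimilation.
Place and voice are unchanged, so the assimilation is partial, not total.
Checking the remaining alternations: /p/ → [ɸ] after /ʂ/ (stop → fricative, matching a fricative); /p/ → [ɸ] after /ʁ/ (stop → fricative, matching a fricative) — only manner changes, and always toward the preceding segment.
Nothing changes in [ʈʊʃebpɛ]: there the adjacent consonants already agree in manner (/p/ and /b/ are both stops), so this form is consistent with the same rule.
The trigger is the preceding segment, so the direction is progressive (perseverative).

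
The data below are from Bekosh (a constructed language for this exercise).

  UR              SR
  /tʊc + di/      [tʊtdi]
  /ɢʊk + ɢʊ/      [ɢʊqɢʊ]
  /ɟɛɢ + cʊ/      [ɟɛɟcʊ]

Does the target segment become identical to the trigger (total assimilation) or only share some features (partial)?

partial assimilation

The segment that alternates is /c/, which surfaces as [t] when adjacent to /d/.
/c/ is palatal while /d/ is alveolar; the output [t] is alveolar, matching the trigger — so the feature that spreads is place.
Manner and voice are unchanged, so the assimilation is partial, not total.
The same holds elsewhere in the data: /k/ → [q] before /ɢ/ (velar → uvular, matching uvular); /ɢ/ → [ɟ] before /c/ (uvular → palatal, matching palatal) — only place changes, and always toward the following segment.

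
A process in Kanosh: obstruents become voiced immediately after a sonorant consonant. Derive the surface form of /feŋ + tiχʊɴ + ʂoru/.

[feŋdiχʊɴʐoru]

The rule targets /t/ (voiceless alveolar stop), which sits after the trigger /ŋ/ (voiced).
A voiced alveolar stop is [d], so the surface segment is [d].
The same rule applies at the second boundary: /ʂ/ → [ʐ] next to /ɴ/.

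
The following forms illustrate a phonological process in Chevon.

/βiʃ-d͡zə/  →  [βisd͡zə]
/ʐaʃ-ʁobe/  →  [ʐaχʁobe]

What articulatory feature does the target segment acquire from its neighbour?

Comparing underlying and surface forms, /ʃ/ → [s] is the alternation; the neighbouring /d͡z/ is constant.
The change postalveolar → alveolar matches the place of the following /d͡z/, identifying this as place assimilation.
The other alternating form patterns the same way: /ʃ/ → [χ] before /ʁ/ (postalveolar → uvular, matching uvular) — only place changes, and always toward the following segment.

place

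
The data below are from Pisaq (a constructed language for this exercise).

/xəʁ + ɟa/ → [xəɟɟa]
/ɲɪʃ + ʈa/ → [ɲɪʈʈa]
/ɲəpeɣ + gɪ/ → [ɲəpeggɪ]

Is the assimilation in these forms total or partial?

Underlying /ʁ/ is realised as [ɟ] next to /ɟ/; /ɟ/ itself does not change.
The output [ɟ] is identical to the trigger /ɟ/ — every feature (place, manner, voicing) has been copied — so this is total assimilation.
The other forms behave the same way: /ʃ/ → [ʈ] before /ʈ/; /ɣ/ → [g] before /g/ — in each case the output is a copy of the following consonant.

total assimilation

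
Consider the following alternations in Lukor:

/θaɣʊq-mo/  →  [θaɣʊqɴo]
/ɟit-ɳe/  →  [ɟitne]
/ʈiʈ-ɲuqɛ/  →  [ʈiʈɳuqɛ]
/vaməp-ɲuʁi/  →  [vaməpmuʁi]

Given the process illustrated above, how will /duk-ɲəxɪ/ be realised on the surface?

[dukŋəxɪ]

The data show progressive place assimilation: /m/ → [ɴ] after /q/; /ɳ/ → [n] after /t/; /ɲ/ → [ɳ] after /ʈ/; /ɲ/ → [m] after /p/. In each pair only place changes, matching the preceding consonant, while manner and voice stay constant.
/ɲ/ is a voiced palatal nasal. The preceding trigger /k/ is velar, so /ɲ/ must become velar as well.
The voiced velar nasal is [ŋ], so /ɲ/ → [ŋ].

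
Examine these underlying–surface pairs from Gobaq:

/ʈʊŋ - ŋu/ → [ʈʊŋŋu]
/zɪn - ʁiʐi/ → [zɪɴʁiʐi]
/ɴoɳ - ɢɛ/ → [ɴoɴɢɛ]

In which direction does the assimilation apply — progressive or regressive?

regressive

Comparing underlying and surface forms, /n/ → [ɴ] is the alternation; the neighbouring /ʁ/ is constant.
/n/ is alveolar while /ʁ/ is uvular; the output [ɴ] is uvular, matching the trigger — so the feature that spreads is place.
The other alternating form patterns the same way: /ɳ/ → [ɴ] before /ɢ/ (retroflex → uvular, matching uvular) — only place changes, and always toward the following segment.
Nothing changes in [ʈʊŋŋu]: there the adjacent consonants already agree in place (/ŋ/ and /ŋ/ are both velar), so this form is consistent with the same rule.
The trigger is the following segment, so the direction is regressive (anticipatory).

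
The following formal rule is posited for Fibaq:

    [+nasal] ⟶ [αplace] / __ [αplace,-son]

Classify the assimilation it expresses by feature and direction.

The rule copies the place features (abbreviated [place]) from the environment onto the target, so the assimilating feature is place.
The conditioning segment sits to the right of the focus bar, meaning the trigger follows the segment that changes — regressive assimilation.

regressive place assimilation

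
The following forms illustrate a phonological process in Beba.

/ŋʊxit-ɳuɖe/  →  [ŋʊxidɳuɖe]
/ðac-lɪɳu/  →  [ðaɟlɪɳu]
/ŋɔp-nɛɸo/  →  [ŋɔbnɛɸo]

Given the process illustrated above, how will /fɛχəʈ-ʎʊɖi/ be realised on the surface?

The data show regressive voicing assimilation: /t/ → [d] before /ɳ/; /c/ → [ɟ] before /l/; /p/ → [b] before /n/. In each pair only voicing changes, matching the following consonant, while place and manner stay constant.
/ʈ/ is a voiceless retroflex stop. The following trigger /ʎ/ is voiced, so /ʈ/ must become voiced as well.
The voiced retroflex stop is [ɖ], so /ʈ/ → [ɖ].

[fɛχəɖʎʊɖi]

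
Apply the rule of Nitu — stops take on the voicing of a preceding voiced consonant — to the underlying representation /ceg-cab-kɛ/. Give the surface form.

/c/ is a voiceless palatal stop. The preceding trigger /g/ is voiced, so /c/ must become voiced as well.
The voiced palatal stop is [ɟ], so /c/ → [ɟ].
The same rule applies at the second boundary: /k/ → [g] next to /b/.

[cegɟabgɛ]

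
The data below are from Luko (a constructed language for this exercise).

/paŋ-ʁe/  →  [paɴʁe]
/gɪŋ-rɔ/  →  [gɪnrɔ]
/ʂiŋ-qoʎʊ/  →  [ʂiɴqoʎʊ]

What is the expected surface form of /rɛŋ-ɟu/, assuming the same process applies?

The data show regressive place assimilation: /ŋ/ → [ɴ] before /ʁ/; /ŋ/ → [n] before /r/; /ŋ/ → [ɴ] before /q/. In each pair only place changes, matching the following consonant, while manner and voice stay constant.
The rule targets /ŋ/ (voiced velar nasal), which sits before the trigger /ɟ/ (palatal).
The voiced palatal nasal is [ɲ], so /ŋ/ → [ɲ].

[rɛɲɟu]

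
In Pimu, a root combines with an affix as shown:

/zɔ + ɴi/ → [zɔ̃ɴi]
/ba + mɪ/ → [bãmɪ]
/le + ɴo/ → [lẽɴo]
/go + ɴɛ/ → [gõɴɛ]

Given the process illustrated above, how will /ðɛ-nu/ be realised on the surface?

[ðɛ̃nu]

The data show regressive nasality assimilation (vowel nasalisation): /ɔ/ → [ɔ̃] before /ɴ/; /a/ → [ã] before /m/; /e/ → [ẽ] before /ɴ/; /o/ → [õ] before /ɴ/ — a vowel is nasalised by an immediately following nasal consonant.
/ɛ/ sits next to the nasal /n/ and is therefore nasalised to [ɛ̃].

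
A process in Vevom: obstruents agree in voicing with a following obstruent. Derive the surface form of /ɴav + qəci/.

The rule targets /v/ (voiced labiodental fricative), which sits before the trigger /q/ (voiceless).
Changing only its voicing to voiceless gives [f] — the voiceless labiodental fricative.

[ɴafqəci]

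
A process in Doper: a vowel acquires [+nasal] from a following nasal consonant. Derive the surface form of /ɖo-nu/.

/o/ sits next to the nasal /n/ and is therefore nasalised to [õ].

[ɖõnu]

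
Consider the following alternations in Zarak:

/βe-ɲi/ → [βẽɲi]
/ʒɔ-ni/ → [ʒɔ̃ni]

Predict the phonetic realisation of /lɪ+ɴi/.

[lɪ̃ɴi]

The data show regressive nasality assimilation (vowel nasalisation): /e/ → [ẽ] before /ɲ/; /ɔ/ → [ɔ̃] before /n/ — a vowel is nasalised by an immediately following nasal consonant.
/ɪ/ sits next to the nasal /ɴ/ and is therefore nasalised to [ɪ̃].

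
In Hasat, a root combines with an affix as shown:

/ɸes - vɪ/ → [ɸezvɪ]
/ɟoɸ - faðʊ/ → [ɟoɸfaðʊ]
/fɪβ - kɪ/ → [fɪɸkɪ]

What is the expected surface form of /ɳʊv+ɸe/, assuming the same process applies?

The data show regressive voicing assimilation: /s/ → [z] before /v/; /β/ → [ɸ] before /k/. In each pair only voicing changes, matching the following consonant, while place and manner stay constant.
No alternation appears in [ɟoɸfaðʊ]: there the adjacent consonants already agree in voicing (/ɸ/ and /f/ are both voiceless), so this form is consistent with the same rule.
/v/ is a voiced labiodental fricative. The following trigger /ɸ/ is voiceless, so /v/ must become voiceless as well.
Changing only its voicing to voiceless gives [f] — the voiceless labiodental fricative.

[ɳʊfɸe]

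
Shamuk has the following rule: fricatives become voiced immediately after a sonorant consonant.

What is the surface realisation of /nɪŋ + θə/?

/θ/ is a voiceless dental fricative. The preceding trigger /ŋ/ is voiced, so /θ/ must become voiced as well.
The voiced dental fricative is [ð], so /θ/ → [ð].

[nɪŋðə]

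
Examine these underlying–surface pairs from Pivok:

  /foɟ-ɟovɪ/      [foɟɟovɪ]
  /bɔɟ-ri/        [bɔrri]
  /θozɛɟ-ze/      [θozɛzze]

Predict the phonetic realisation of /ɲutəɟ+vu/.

[ɲutəvvu]

The data show regressive total assimilation (/ɟ/ → [r] before /r/; /ɟ/ → [z] before /z/): in every case the target segment becomes identical to its following neighbour, copying more than a single feature.
In [foɟɟovɪ] the two consonants at the boundary are already identical (/ɟ/ + /ɟ/), so the rule applies vacuously and nothing changes.
/ɟ/ is the segment targeted by the rule; it sits immediately before /v/, so it assimilates completely and surfaces as [v].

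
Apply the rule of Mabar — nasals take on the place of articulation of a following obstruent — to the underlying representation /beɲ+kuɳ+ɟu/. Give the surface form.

[beŋkuɲɟu]

The rule targets /ɲ/ (voiced palatal nasal), which sits before the trigger /k/ (velar).
The voiced velar nasal is [ŋ], so /ɲ/ → [ŋ].
The same rule applies at the second boundary: /ɳ/ → [ɲ] next to /ɟ/.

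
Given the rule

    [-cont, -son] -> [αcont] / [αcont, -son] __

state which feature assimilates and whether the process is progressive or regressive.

progressive manner assimilation

The shared variable α links the value of [cont] on the target to that of the neighbouring obstruent. [cont] distinguishes stops from fricatives — a manner-of-articulation feature — so this is manner assimilation.
The conditioning segment sits to the left of the focus bar, meaning the trigger precedes the segment that changes — progressive assimilation.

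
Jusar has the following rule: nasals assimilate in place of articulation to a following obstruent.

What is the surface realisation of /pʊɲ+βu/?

[pʊmβu]

The rule targets /ɲ/ (voiced palatal nasal), which sits before the trigger /β/ (bilabial).
A voiced bilabial nasal is [m], so the surface segment is [m].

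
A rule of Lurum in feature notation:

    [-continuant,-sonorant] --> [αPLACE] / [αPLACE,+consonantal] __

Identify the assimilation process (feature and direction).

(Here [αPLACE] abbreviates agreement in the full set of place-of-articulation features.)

The shared variable α links the value of the place features (abbreviated [PLACE]) on the target to the same value on the neighbouring segment, so place is the feature that assimilates.
The conditioning segment sits to the left of the focus bar, meaning the trigger precedes the segment that changes — progressive assimilation.

progressive place assimilation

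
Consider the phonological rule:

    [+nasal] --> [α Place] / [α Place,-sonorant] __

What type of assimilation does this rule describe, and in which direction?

progressive place assimilation

The shared variable α links the value of the place features (abbreviated [Place]) on the target to the same value on the neighbouring segment, so place is the feature that assimilates.
Since the environment is written before the underscore, the trigger precedes the target; the direction is progressive.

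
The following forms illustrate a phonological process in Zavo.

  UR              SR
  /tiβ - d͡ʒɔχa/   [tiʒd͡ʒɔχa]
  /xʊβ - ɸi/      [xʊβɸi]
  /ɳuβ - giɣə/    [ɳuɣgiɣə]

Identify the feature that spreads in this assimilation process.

The segment that alternates is /β/, which surfaces as [ʒ] when adjacent to /d͡ʒ/.
/β/ is bilabial while /d͡ʒ/ is postalveolar; the output [ʒ] is postalveolar, matching the trigger — so the feature that spreads is place.
Checking the remaining alternation: /β/ → [ɣ] before /g/ (bilabial → velar, matching velar) — only place changes, and always toward the following segment.
No alternation appears in [xʊβɸi]: there the adjacent consonants already agree in place (/β/ and /ɸ/ are both bilabial), so this form is consistent with the same rule.

place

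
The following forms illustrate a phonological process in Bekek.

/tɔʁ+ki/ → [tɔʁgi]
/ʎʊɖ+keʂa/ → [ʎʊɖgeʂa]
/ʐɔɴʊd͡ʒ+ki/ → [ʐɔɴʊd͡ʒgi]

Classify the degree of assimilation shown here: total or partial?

partial assimilation

Comparing underlying and surface forms, /k/ → [g] is the alternation; the neighbouring /ʁ/ is constant.
/k/ is voiceless while /ʁ/ is voiced; the output [g] is voiced, matching the trigger — so the feature that spreads is voicing.
Place and manner are unchanged, so the assimilation is partial, not total.
The same holds elsewhere in the data: /k/ → [g] after /ɖ/ (voiceless → voiced, matching voiced); /k/ → [g] after /d͡ʒ/ (voiceless → voiced, matching voiced) — only voicing changes, and always toward the preceding segment.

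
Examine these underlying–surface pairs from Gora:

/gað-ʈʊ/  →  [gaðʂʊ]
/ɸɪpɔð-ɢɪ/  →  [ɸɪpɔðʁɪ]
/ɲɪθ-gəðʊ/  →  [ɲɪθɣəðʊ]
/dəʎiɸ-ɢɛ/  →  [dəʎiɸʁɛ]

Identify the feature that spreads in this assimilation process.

manner

Underlying /ʈ/ is realised as [ʂ] next to /ð/; /ð/ itself does not change.
The change stop → fricative matches the manner of the preceding /ð/, identifying this as manner assimilation.
The same holds elsewhere in the data: /ɢ/ → [ʁ] after /ð/ (stop → fricative, matching a fricative); /g/ → [ɣ] after /θ/ (stop → fricative, matching a fricative); /ɢ/ → [ʁ] after /ɸ/ (stop → fricative, matching a fricative) — only manner changes, and always toward the preceding segment.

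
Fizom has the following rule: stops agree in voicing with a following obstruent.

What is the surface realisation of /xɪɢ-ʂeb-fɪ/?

[xɪqʂepfɪ]

/ɢ/ is a voiced uvular stop. The following trigger /ʂ/ is voiceless, so /ɢ/ must become voiceless as well.
The voiceless uvular stop is [q], so /ɢ/ → [q].
At the second juncture, /b/ likewise becomes [p] adjacent to /f/.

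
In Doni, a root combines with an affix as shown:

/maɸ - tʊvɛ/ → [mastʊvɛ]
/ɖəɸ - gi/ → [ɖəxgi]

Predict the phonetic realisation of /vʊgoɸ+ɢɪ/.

[vʊgoχɢɪ]

The data show regressive place assimilation: /ɸ/ → [s] before /t/; /ɸ/ → [x] before /g/. In each pair only place changes, matching the following consonant, while manner and voice stay constant.
The rule targets /ɸ/ (voiceless bilabial fricative), which sits before the trigger /ɢ/ (uvular).
Changing only its place to uvular gives [χ] — the voiceless uvular fricative.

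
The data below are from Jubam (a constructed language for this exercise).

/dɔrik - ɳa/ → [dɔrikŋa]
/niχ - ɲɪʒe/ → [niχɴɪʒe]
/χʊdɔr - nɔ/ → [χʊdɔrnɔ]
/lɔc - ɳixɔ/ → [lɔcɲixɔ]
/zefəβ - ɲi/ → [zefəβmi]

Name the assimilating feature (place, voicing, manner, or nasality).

place

Comparing underlying and surface forms, /ɳ/ → [ŋ] is the alternation; the neighbouring /k/ is constant.
The change retroflex → velar matches the place of the preceding /k/, identifying this as place assimilation.
The same holds elsewhere in the data: /ɲ/ → [ɴ] after /χ/ (palatal → uvular, matching uvular); /ɳ/ → [ɲ] after /c/ (retroflex → palatal, matching palatal); /ɲ/ → [m] after /β/ (palatal → bilabial, matching bilabial) — only place changes, and always toward the preceding segment.
Nothing changes in [χʊdɔrnɔ]: there the adjacent consonants already agree in place (/n/ and /r/ are both alveolar), so this form is consistent with the same rule.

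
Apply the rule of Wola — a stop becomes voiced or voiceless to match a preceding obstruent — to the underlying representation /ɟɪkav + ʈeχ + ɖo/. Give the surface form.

[ɟɪkavɖeχʈo]

/ʈ/ is a voiceless retroflex stop. The preceding trigger /v/ is voiced, so /ʈ/ must become voiced as well.
Changing only its voicing to voiced gives [ɖ] — the voiced retroflex stop.
The same rule applies at the second boundary: /ɖ/ → [ʈ] next to /χ/.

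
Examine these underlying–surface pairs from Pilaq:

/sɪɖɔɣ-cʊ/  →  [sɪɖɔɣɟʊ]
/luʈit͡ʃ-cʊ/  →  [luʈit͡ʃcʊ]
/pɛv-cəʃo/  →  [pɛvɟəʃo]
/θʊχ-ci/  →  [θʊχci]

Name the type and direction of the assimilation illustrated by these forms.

Comparing underlying and surface forms, /c/ → [ɟ] is the alternation; the neighbouring /ɣ/ is constant.
The change voiceless → voiced matches the voicing of the preceding /ɣ/, identifying this as voicing assimilation.
Place and manner are unchanged, so the assimilation is partial, not total.
The same holds elsewhere in the data: /c/ → [ɟ] after /v/ (voiceless → voiced, matching voiced) — only voicing changes, and always toward the preceding segment.
No alternation appears in [luʈit͡ʃcʊ], [θʊχci]: there the adjacent consonants already agree in voicing (/c/ and /t͡ʃ/ are both voiceless; /c/ and /χ/ are both voiceless), so these forms are consistent with the same rule.
Since the segment that changes follows the conditioning segment, the assimilation is progressive.

progressive voicing assimilation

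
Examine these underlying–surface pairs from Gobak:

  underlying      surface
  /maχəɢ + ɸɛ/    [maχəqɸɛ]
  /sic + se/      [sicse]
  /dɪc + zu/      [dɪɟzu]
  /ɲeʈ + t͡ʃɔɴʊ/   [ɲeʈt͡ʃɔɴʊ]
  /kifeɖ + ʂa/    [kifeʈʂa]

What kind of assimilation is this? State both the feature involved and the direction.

regressive voicing assimilation

Underlying /ɢ/ is realised as [q] next to /ɸ/; /ɸ/ itself does not change.
/ɢ/ is voiced while /ɸ/ is voiceless; the output [q] is voiceless, matching the trigger — so the feature that spreads is voicing.
Place and manner are unchanged, so the assimilation is partial, not total.
The other alternating forms pattern the same way: /c/ → [ɟ] before /z/ (voiceless → voiced, matching voiced); /ɖ/ → [ʈ] before /ʂ/ (voiced → voiceless, matching voiceless) — only voicing changes, and always toward the following segment.
No alternation appears in [sicse], [ɲeʈt͡ʃɔɴʊ]: there the adjacent consonants already agree in voicing (/c/ and /s/ are both voiceless; /ʈ/ and /t͡ʃ/ are both voiceless), so these forms are consistent with the same rule.
The trigger is the following segment, so the direction is regressive (anticipatory).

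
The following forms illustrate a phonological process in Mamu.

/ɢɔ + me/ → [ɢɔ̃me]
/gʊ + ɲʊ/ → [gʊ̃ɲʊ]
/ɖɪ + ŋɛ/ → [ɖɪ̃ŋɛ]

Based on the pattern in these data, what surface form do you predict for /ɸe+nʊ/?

[ɸẽnʊ]

The data show regressive nasality assimilation (vowel nasalisation): /ɔ/ → [ɔ̃] before /m/; /ʊ/ → [ʊ̃] before /ɲ/; /ɪ/ → [ɪ̃] before /ŋ/ — a vowel is nasalised by an immediately following nasal consonant.
The vowel /e/ is adjacent to the following nasal /n/, so it acquires [+nasal] and surfaces as [ẽ].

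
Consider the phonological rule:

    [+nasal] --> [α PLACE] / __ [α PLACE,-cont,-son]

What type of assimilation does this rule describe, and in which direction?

regressive place assimilation

The rule copies the place features (abbreviated [PLACE]) from the environment onto the target, so the assimilating feature is place.
Since the environment is written after the underscore, the trigger follows the target; the direction is regressive.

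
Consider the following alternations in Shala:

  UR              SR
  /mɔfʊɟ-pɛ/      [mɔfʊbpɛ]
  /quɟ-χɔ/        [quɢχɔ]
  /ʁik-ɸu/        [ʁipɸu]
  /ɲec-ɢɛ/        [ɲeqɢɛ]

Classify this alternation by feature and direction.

Comparing underlying and surface forms, /ɟ/ → [b] is the alternation; the neighbouring /p/ is constant.
The change palatal → bilabial matches the place of the following /p/, identifying this as place assimilation.
Manner and voice are unchanged, so the assimilation is partial, not total.
The other alternating forms pattern the same way: /ɟ/ → [ɢ] before /χ/ (palatal → uvular, matching uvular); /k/ → [p] before /ɸ/ (velar → bilabial, matching bilabial); /c/ → [q] before /ɢ/ (palatal → uvular, matching uvular) — only place changes, and always toward the following segment.
The trigger is the following segment, so the direction is regressive (anticipatory).

regressive place assimilation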